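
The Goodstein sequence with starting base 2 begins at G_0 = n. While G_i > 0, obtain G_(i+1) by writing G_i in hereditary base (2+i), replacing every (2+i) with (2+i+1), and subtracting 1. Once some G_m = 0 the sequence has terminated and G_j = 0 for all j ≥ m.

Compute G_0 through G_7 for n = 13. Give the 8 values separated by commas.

13, 108, 1279, 16092, 280711, 5765998, 134219479, 3486786855

13 —HB2→ 2^(2 + 1) + 2^2 + 1 —bump→ 3^(3 + 1) + 3^3 + 1 = 109 —(−1)→ 108
108 —HB3→ 3^(3 + 1) + 3^3 —bump→ 4^(4 + 1) + 4^4 = 1280 —(−1)→ 1279
1279 —HB4→ 4^(4 + 1) + 3·4^3 + 3·4^2 + 3·4 + 3 —bump→ 5^(5 + 1) + 3·5^3 + 3·5^2 + 3·5 + 3 = 16093 —(−1)→ 16092
16092 —HB5→ 5^(5 + 1) + 3·5^3 + 3·5^2 + 3·5 + 2 —bump→ 6^(6 + 1) + 3·6^3 + 3·6^2 + 3·6 + 2 = 280712 —(−1)→ 280711
280711 —HB6→ 6^(6 + 1) + 3·6^3 + 3·6^2 + 3·6 + 1 —bump→ 7^(7 + 1) + 3·7^3 + 3·7^2 + 3·7 + 1 = 5765999 —(−1)→ 5765998
5765998 —HB7→ 7^(7 + 1) + 3·7^3 + 3·7^2 + 3·7 —bump→ 8^(8 + 1) + 3·8^3 + 3·8^2 + 3·8 = 134219480 —(−1)→ 134219479
134219479 —HB8→ 8^(8 + 1) + 3·8^3 + 3·8^2 + 2·8 + 7 —bump→ 9^(9 + 1) + 3·9^3 + 3·9^2 + 2·9 + 7 = 3486786856 —(−1)→ 3486786855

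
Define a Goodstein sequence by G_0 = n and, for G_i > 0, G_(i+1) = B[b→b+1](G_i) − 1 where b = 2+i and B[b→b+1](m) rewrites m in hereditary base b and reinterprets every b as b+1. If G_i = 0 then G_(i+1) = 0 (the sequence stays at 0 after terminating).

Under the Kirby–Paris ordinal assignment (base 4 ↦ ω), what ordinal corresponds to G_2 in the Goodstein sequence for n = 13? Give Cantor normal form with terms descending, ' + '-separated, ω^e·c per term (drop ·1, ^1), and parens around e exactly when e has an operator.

G_0=13  [base 2] 2^(2 + 1) + 2^2 + 1  →[2↦3]→  3^(3 + 1) + 3^3 + 1 = 109  −1 ⇒ G_1=108
G_1=108  [base 3] 3^(3 + 1) + 3^3  →[3↦4]→  4^(4 + 1) + 4^4 = 1280  −1 ⇒ G_2=1279

ω^(ω + 1) + ω^3·3 + ω^2·3 + ω·3 + 3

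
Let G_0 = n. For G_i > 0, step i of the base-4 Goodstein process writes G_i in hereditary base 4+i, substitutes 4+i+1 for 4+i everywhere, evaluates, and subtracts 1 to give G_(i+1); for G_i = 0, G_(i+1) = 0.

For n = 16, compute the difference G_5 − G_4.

[0] 16 ≡ 4^2 (base 4). Lift 5: 25. −1: 24.
[1] 24 ≡ 4·5 + 4 (base 5). Lift 6: 28. −1: 27.
[2] 27 ≡ 4·6 + 3 (base 6). Lift 7: 31. −1: 30.
[3] 30 ≡ 4·7 + 2 (base 7). Lift 8: 34. −1: 33.
[4] 33 ≡ 4·8 + 1 (base 8). Lift 9: 37. −1: 36.

3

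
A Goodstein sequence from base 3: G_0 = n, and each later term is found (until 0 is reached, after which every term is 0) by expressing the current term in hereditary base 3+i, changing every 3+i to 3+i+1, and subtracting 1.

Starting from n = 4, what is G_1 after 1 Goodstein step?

4

G_0=4  [base 3] 3 + 1  →[3↦4]→  4 + 1 = 5  −1 ⇒ G_1=4
G_1=4  [base 4] 4  →[4↦5]→  5 = 5  −1 ⇒ G_2=4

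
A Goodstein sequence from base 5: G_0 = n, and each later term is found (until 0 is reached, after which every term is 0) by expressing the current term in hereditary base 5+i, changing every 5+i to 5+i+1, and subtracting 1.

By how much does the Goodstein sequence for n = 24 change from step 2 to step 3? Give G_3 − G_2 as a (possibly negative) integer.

24 —HB5→ 4·5 + 4 —bump→ 4·6 + 4 = 28 —(−1)→ 27
27 —HB6→ 4·6 + 3 —bump→ 4·7 + 3 = 31 —(−1)→ 30
30 —HB7→ 4·7 + 2 —bump→ 4·8 + 2 = 34 —(−1)→ 33

3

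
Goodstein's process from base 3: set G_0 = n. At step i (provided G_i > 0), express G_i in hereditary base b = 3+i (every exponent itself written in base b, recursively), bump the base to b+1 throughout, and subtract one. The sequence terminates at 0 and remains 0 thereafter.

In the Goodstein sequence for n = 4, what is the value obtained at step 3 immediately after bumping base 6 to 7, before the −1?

i=0: 4 = 3 + 1 (b=3); 3→4: 4 + 1 = 5; 5−1 = 4
i=1: 4 = 4 (b=4); 4→5: 5 = 5; 5−1 = 4
i=2: 4 = 4 (b=5); 5→6: 4 = 4; 4−1 = 3
i=3: 3 = 3 (b=6); 6→7: 3 = 3; 3−1 = 2

3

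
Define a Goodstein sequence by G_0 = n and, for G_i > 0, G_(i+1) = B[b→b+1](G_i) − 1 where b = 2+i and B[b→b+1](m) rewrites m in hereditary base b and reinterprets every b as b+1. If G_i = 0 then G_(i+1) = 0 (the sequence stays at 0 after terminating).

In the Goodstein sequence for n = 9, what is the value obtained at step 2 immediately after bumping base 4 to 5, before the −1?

G_0=9  [base 2] 2^(2 + 1) + 1  →[2↦3]→  3^(3 + 1) + 1 = 82  −1 ⇒ G_1=81
G_1=81  [base 3] 3^(3 + 1)  →[3↦4]→  4^(4 + 1) = 1024  −1 ⇒ G_2=1023

9843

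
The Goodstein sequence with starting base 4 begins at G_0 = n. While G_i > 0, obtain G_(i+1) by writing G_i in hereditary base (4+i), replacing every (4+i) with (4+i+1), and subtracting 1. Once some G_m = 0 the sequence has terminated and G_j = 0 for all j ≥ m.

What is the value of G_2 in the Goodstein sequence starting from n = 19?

37

base 4: 19 = 4^2 + 3; at 5: 5^2 + 3 = 28; next = 27
base 5: 27 = 5^2 + 2; at 6: 6^2 + 2 = 38; next = 37
base 6: 37 = 6^2 + 1; at 7: 7^2 + 1 = 50; next = 49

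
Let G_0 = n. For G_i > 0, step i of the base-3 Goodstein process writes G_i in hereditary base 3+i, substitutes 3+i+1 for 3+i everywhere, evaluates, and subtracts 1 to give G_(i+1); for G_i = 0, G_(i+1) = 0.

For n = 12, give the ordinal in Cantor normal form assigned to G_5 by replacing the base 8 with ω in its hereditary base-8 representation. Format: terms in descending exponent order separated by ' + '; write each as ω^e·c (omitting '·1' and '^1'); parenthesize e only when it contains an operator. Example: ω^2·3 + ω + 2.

ω·7 + 7

[0] 12 ≡ 3^2 + 3 (base 3). Lift 4: 20. −1: 19.
[1] 19 ≡ 4^2 + 3 (base 4). Lift 5: 28. −1: 27.
[2] 27 ≡ 5^2 + 2 (base 5). Lift 6: 38. −1: 37.
[3] 37 ≡ 6^2 + 1 (base 6). Lift 7: 50. −1: 49.
[4] 49 ≡ 7^2 (base 7). Lift 8: 64. −1: 63.
[5] 63 ≡ 7·8 + 7 (base 8). Lift 9: 70. −1: 69.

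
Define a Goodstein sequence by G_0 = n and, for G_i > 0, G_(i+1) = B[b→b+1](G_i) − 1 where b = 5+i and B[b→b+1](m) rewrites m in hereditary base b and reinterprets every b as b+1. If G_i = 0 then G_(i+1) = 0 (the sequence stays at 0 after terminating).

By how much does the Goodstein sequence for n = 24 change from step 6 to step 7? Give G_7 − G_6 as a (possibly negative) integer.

2

G_0=24  [base 5] 4·5 + 4  →[5↦6]→  4·6 + 4 = 28  −1 ⇒ G_1=27
G_1=27  [base 6] 4·6 + 3  →[6↦7]→  4·7 + 3 = 31  −1 ⇒ G_2=30
G_2=30  [base 7] 4·7 + 2  →[7↦8]→  4·8 + 2 = 34  −1 ⇒ G_3=33
G_3=33  [base 8] 4·8 + 1  →[8↦9]→  4·9 + 1 = 37  −1 ⇒ G_4=36
G_4=36  [base 9] 4·9  →[9↦10]→  4·10 = 40  −1 ⇒ G_5=39
G_5=39  [base 10] 3·10 + 9  →[10↦11]→  3·11 + 9 = 42  −1 ⇒ G_6=41
G_6=41  [base 11] 3·11 + 8  →[11↦12]→  3·12 + 8 = 44  −1 ⇒ G_7=43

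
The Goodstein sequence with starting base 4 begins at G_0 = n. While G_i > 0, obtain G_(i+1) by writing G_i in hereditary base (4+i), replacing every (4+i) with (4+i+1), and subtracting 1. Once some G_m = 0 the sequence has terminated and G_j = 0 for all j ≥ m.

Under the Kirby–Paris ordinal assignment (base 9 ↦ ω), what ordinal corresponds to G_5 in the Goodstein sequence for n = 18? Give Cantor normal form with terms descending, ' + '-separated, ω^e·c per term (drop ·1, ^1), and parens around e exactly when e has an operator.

ω·6 + 4

G_0=18  [base 4] 4^2 + 2  →[4↦5]→  5^2 + 2 = 27  −1 ⇒ G_1=26
G_1=26  [base 5] 5^2 + 1  →[5↦6]→  6^2 + 1 = 37  −1 ⇒ G_2=36
G_2=36  [base 6] 6^2  →[6↦7]→  7^2 = 49  −1 ⇒ G_3=48
G_3=48  [base 7] 6·7 + 6  →[7↦8]→  6·8 + 6 = 54  −1 ⇒ G_4=53
G_4=53  [base 8] 6·8 + 5  →[8↦9]→  6·9 + 5 = 59  −1 ⇒ G_5=58
G_5=58  [base 9] 6·9 + 4  →[9↦10]→  6·10 + 4 = 64  −1 ⇒ G_6=63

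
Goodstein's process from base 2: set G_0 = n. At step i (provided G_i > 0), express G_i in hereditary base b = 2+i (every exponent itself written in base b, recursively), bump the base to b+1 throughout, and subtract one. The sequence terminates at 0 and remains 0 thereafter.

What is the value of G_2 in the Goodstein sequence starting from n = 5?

255

base 2: 5 = 2^2 + 1; at 3: 3^3 + 1 = 28; next = 27
base 3: 27 = 3^3; at 4: 4^4 = 256; next = 255
base 4: 255 = 3·4^3 + 3·4^2 + 3·4 + 3; at 5: 3·5^3 + 3·5^2 + 3·5 + 3 = 468; next = 467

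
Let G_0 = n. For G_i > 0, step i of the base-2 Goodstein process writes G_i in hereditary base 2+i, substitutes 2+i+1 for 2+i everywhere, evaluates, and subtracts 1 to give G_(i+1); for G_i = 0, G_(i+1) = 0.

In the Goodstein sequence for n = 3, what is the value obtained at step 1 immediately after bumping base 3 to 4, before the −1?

3 —HB2→ 2 + 1 —bump→ 3 + 1 = 4 —(−1)→ 3
3 —HB3→ 3 —bump→ 4 = 4 —(−1)→ 3

4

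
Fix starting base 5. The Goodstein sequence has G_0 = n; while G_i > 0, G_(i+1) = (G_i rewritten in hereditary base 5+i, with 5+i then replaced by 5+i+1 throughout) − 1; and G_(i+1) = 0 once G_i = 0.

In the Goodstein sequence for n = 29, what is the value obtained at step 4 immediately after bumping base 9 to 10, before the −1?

[0] 29 ≡ 5^2 + 4 (base 5). Lift 6: 40. −1: 39.
[1] 39 ≡ 6^2 + 3 (base 6). Lift 7: 52. −1: 51.
[2] 51 ≡ 7^2 + 2 (base 7). Lift 8: 66. −1: 65.
[3] 65 ≡ 8^2 + 1 (base 8). Lift 9: 82. −1: 81.
[4] 81 ≡ 9^2 (base 9). Lift 10: 100. −1: 99.

100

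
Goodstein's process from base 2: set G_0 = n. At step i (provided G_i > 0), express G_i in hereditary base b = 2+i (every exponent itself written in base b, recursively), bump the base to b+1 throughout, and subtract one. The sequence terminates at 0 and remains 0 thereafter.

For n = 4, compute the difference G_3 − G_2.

(0) 4|_2 = 2^2 ↦ 3^3|_3 = 27 ⇒ 26
(1) 26|_3 = 2·3^2 + 2·3 + 2 ↦ 2·4^2 + 2·4 + 2|_4 = 42 ⇒ 41
(2) 41|_4 = 2·4^2 + 2·4 + 1 ↦ 2·5^2 + 2·5 + 1|_5 = 61 ⇒ 60

19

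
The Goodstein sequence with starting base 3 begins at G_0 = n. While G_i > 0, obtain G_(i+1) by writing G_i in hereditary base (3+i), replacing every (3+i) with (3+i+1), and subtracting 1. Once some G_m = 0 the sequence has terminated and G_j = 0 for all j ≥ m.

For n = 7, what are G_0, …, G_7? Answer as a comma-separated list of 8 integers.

G_0=7  [base 3] 2·3 + 1  →[3↦4]→  2·4 + 1 = 9  −1 ⇒ G_1=8
G_1=8  [base 4] 2·4  →[4↦5]→  2·5 = 10  −1 ⇒ G_2=9
G_2=9  [base 5] 5 + 4  →[5↦6]→  6 + 4 = 10  −1 ⇒ G_3=9
G_3=9  [base 6] 6 + 3  →[6↦7]→  7 + 3 = 10  −1 ⇒ G_4=9
G_4=9  [base 7] 7 + 2  →[7↦8]→  8 + 2 = 10  −1 ⇒ G_5=9
G_5=9  [base 8] 8 + 1  →[8↦9]→  9 + 1 = 10  −1 ⇒ G_6=9
G_6=9  [base 9] 9  →[9↦10]→  10 = 10  −1 ⇒ G_7=9

7, 8, 9, 9, 9, 9, 9, 9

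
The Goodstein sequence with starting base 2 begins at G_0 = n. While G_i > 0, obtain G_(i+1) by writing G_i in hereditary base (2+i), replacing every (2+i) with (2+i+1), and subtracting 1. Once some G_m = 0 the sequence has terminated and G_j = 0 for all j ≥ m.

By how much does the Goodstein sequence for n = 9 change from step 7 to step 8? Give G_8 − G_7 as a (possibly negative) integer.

28837739404

(0) 9|_2 = 2^(2 + 1) + 1 ↦ 3^(3 + 1) + 1|_3 = 82 ⇒ 81
(1) 81|_3 = 3^(3 + 1) ↦ 4^(4 + 1)|_4 = 1024 ⇒ 1023
(2) 1023|_4 = 3·4^4 + 3·4^3 + 3·4^2 + 3·4 + 3 ↦ 3·5^5 + 3·5^3 + 3·5^2 + 3·5 + 3|_5 = 9843 ⇒ 9842
(3) 9842|_5 = 3·5^5 + 3·5^3 + 3·5^2 + 3·5 + 2 ↦ 3·6^6 + 3·6^3 + 3·6^2 + 3·6 + 2|_6 = 140744 ⇒ 140743
(4) 140743|_6 = 3·6^6 + 3·6^3 + 3·6^2 + 3·6 + 1 ↦ 3·7^7 + 3·7^3 + 3·7^2 + 3·7 + 1|_7 = 2471827 ⇒ 2471826
(5) 2471826|_7 = 3·7^7 + 3·7^3 + 3·7^2 + 3·7 ↦ 3·8^8 + 3·8^3 + 3·8^2 + 3·8|_8 = 50333400 ⇒ 50333399
(6) 50333399|_8 = 3·8^8 + 3·8^3 + 3·8^2 + 2·8 + 7 ↦ 3·9^9 + 3·9^3 + 3·9^2 + 2·9 + 7|_9 = 1162263922 ⇒ 1162263921
(7) 1162263921|_9 = 3·9^9 + 3·9^3 + 3·9^2 + 2·9 + 6 ↦ 3·10^10 + 3·10^3 + 3·10^2 + 2·10 + 6|_10 = 30000003326 ⇒ 30000003325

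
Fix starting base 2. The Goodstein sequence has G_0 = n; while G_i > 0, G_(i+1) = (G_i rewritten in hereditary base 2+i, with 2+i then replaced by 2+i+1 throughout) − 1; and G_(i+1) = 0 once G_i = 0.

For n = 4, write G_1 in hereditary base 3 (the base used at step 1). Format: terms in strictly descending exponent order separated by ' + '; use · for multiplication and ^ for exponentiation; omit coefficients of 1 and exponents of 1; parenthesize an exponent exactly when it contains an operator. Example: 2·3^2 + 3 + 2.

2·3^2 + 2·3 + 2

4 —HB2→ 2^2 —bump→ 3^3 = 27 —(−1)→ 26
26 —HB3→ 2·3^2 + 2·3 + 2 —bump→ 2·4^2 + 2·4 + 2 = 42 —(−1)→ 41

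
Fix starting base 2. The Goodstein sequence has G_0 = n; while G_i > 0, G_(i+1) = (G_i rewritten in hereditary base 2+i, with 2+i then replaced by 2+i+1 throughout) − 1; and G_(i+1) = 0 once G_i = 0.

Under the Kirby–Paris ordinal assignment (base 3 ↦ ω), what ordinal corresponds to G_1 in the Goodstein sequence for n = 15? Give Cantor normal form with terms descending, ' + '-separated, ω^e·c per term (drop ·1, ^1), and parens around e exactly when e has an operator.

ω^(ω + 1) + ω^ω + ω

step 0: 15 = 2^(2 + 1) + 2^2 + 2 + 1; sub 3 for 2: 3^(3 + 1) + 3^3 + 3 + 1; = 112; G_1 = 112−1 = 111
step 1: 111 = 3^(3 + 1) + 3^3 + 3; sub 4 for 3: 4^(4 + 1) + 4^4 + 4; = 1284; G_2 = 1284−1 = 1283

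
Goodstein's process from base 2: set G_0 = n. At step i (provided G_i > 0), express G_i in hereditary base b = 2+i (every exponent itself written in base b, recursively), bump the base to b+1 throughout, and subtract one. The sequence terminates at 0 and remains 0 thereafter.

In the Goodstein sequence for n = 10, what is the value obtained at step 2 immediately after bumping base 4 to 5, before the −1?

15626

G_0 = 10. HB_2(10) = 2^(2 + 1) + 2. Bump = 84. G_1 = 83.
G_1 = 83. HB_3(83) = 3^(3 + 1) + 2. Bump = 1026. G_2 = 1025.
G_2 = 1025. HB_4(1025) = 4^(4 + 1) + 1. Bump = 15626. G_3 = 15625.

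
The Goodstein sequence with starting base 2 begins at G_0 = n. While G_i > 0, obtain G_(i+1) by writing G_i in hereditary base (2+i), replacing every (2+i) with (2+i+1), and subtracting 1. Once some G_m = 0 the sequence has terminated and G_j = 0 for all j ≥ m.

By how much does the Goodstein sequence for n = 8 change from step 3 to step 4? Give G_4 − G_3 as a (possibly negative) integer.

step 0: 8 = 2^(2 + 1); sub 3 for 2: 3^(3 + 1); = 81; G_1 = 81−1 = 80
step 1: 80 = 2·3^3 + 2·3^2 + 2·3 + 2; sub 4 for 3: 2·4^4 + 2·4^2 + 2·4 + 2; = 554; G_2 = 554−1 = 553
step 2: 553 = 2·4^4 + 2·4^2 + 2·4 + 1; sub 5 for 4: 2·5^5 + 2·5^2 + 2·5 + 1; = 6311; G_3 = 6311−1 = 6310
step 3: 6310 = 2·5^5 + 2·5^2 + 2·5; sub 6 for 5: 2·6^6 + 2·6^2 + 2·6; = 93396; G_4 = 93396−1 = 93395

87085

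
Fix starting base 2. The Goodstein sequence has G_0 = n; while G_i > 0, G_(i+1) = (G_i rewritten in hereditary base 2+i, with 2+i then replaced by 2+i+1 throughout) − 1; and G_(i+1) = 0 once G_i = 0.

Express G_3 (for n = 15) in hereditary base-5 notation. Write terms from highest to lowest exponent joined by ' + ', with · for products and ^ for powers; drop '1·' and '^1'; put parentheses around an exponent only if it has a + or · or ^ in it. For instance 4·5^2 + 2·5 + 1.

5^(5 + 1) + 5^5 + 2

15 —HB2→ 2^(2 + 1) + 2^2 + 2 + 1 —bump→ 3^(3 + 1) + 3^3 + 3 + 1 = 112 —(−1)→ 111
111 —HB3→ 3^(3 + 1) + 3^3 + 3 —bump→ 4^(4 + 1) + 4^4 + 4 = 1284 —(−1)→ 1283
1283 —HB4→ 4^(4 + 1) + 4^4 + 3 —bump→ 5^(5 + 1) + 5^5 + 3 = 18753 —(−1)→ 18752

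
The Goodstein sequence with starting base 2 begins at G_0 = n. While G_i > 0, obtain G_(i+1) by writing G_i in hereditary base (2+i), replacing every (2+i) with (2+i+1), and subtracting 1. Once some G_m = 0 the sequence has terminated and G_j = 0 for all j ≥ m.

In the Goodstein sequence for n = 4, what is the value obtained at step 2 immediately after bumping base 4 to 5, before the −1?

61

G_0 = 4. HB_2(4) = 2^2. Bump = 27. G_1 = 26.
G_1 = 26. HB_3(26) = 2·3^2 + 2·3 + 2. Bump = 42. G_2 = 41.
G_2 = 41. HB_4(41) = 2·4^2 + 2·4 + 1. Bump = 61. G_3 = 60.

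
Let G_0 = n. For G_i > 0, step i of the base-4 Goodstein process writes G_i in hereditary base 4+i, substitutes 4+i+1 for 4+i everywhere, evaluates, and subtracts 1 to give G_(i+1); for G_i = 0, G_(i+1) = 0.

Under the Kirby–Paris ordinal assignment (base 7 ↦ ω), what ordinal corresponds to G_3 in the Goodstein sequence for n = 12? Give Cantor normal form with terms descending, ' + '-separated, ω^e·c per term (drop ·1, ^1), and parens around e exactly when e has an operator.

12 —HB4→ 3·4 —bump→ 3·5 = 15 —(−1)→ 14
14 —HB5→ 2·5 + 4 —bump→ 2·6 + 4 = 16 —(−1)→ 15
15 —HB6→ 2·6 + 3 —bump→ 2·7 + 3 = 17 —(−1)→ 16
16 —HB7→ 2·7 + 2 —bump→ 2·8 + 2 = 18 —(−1)→ 17

ω·2 + 2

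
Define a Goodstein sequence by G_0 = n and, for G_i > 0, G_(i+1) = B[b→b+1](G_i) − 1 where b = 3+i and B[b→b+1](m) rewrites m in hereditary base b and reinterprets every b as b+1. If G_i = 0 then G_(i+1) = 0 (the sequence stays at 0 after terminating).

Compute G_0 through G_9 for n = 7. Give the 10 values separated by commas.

7, 8, 9, 9, 9, 9, 9, 9, 8, 7

G_0 = 7. HB_3(7) = 2·3 + 1. Bump = 9. G_1 = 8.
G_1 = 8. HB_4(8) = 2·4. Bump = 10. G_2 = 9.
G_2 = 9. HB_5(9) = 5 + 4. Bump = 10. G_3 = 9.
G_3 = 9. HB_6(9) = 6 + 3. Bump = 10. G_4 = 9.
G_4 = 9. HB_7(9) = 7 + 2. Bump = 10. G_5 = 9.
G_5 = 9. HB_8(9) = 8 + 1. Bump = 10. G_6 = 9.
G_6 = 9. HB_9(9) = 9. Bump = 10. G_7 = 9.
G_7 = 9. HB_10(9) = 9. Bump = 9. G_8 = 8.
G_8 = 8. HB_11(8) = 8. Bump = 8. G_9 = 7.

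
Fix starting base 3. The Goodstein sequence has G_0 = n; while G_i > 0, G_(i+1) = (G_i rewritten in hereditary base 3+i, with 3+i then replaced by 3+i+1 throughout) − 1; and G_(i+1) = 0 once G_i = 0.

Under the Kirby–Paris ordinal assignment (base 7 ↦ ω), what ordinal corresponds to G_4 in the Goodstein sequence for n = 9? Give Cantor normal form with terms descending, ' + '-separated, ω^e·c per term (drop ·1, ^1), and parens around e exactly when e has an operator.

9 —HB3→ 3^2 —bump→ 4^2 = 16 —(−1)→ 15
15 —HB4→ 3·4 + 3 —bump→ 3·5 + 3 = 18 —(−1)→ 17
17 —HB5→ 3·5 + 2 —bump→ 3·6 + 2 = 20 —(−1)→ 19
19 —HB6→ 3·6 + 1 —bump→ 3·7 + 1 = 22 —(−1)→ 21
21 —HB7→ 3·7 —bump→ 3·8 = 24 —(−1)→ 23

ω·3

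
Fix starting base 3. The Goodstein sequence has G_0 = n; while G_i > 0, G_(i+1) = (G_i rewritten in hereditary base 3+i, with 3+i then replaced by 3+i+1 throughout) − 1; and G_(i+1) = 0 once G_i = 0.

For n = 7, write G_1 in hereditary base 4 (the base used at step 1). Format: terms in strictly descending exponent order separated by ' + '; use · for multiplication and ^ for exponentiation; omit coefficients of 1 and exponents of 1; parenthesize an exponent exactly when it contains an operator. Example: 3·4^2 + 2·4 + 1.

2·4

7 —HB3→ 2·3 + 1 —bump→ 2·4 + 1 = 9 —(−1)→ 8
8 —HB4→ 2·4 —bump→ 2·5 = 10 —(−1)→ 9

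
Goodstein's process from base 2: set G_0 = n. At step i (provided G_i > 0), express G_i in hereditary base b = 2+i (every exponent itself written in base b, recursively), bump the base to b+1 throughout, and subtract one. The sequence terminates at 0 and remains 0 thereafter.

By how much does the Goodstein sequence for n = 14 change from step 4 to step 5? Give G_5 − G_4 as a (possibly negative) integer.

5536249

i=0: 14 = 2^(2 + 1) + 2^2 + 2 (b=2); 2→3: 3^(3 + 1) + 3^3 + 3 = 111; 111−1 = 110
i=1: 110 = 3^(3 + 1) + 3^3 + 2 (b=3); 3→4: 4^(4 + 1) + 4^4 + 2 = 1282; 1282−1 = 1281
i=2: 1281 = 4^(4 + 1) + 4^4 + 1 (b=4); 4→5: 5^(5 + 1) + 5^5 + 1 = 18751; 18751−1 = 18750
i=3: 18750 = 5^(5 + 1) + 5^5 (b=5); 5→6: 6^(6 + 1) + 6^6 = 326592; 326592−1 = 326591
i=4: 326591 = 6^(6 + 1) + 5·6^5 + 5·6^4 + 5·6^3 + 5·6^2 + 5·6 + 5 (b=6); 6→7: 7^(7 + 1) + 5·7^5 + 5·7^4 + 5·7^3 + 5·7^2 + 5·7 + 5 = 5862841; 5862841−1 = 5862840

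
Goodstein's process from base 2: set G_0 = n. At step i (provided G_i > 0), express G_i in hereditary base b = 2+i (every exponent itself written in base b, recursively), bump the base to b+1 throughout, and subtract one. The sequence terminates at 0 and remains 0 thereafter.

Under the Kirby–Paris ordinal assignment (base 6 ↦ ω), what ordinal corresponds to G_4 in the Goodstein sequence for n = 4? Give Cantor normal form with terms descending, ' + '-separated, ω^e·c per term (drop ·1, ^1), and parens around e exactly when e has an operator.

(0) 4|_2 = 2^2 ↦ 3^3|_3 = 27 ⇒ 26
(1) 26|_3 = 2·3^2 + 2·3 + 2 ↦ 2·4^2 + 2·4 + 2|_4 = 42 ⇒ 41
(2) 41|_4 = 2·4^2 + 2·4 + 1 ↦ 2·5^2 + 2·5 + 1|_5 = 61 ⇒ 60
(3) 60|_5 = 2·5^2 + 2·5 ↦ 2·6^2 + 2·6|_6 = 84 ⇒ 83

ω^2·2 + ω + 5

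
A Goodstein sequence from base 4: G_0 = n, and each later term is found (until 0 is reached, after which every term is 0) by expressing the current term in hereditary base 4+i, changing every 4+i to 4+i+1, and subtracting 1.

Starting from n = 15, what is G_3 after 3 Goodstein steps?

21

i=0: 15 = 3·4 + 3 (b=4); 4→5: 3·5 + 3 = 18; 18−1 = 17
i=1: 17 = 3·5 + 2 (b=5); 5→6: 3·6 + 2 = 20; 20−1 = 19
i=2: 19 = 3·6 + 1 (b=6); 6→7: 3·7 + 1 = 22; 22−1 = 21
i=3: 21 = 3·7 (b=7); 7→8: 3·8 = 24; 24−1 = 23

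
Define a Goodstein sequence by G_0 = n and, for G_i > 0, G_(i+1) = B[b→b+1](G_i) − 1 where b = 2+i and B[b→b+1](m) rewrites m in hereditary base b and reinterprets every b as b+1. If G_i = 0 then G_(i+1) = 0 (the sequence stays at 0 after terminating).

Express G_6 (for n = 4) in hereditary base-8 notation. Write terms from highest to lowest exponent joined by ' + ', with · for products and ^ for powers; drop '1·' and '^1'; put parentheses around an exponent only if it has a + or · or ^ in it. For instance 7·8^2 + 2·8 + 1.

2·8^2 + 8 + 3

4 —HB2→ 2^2 —bump→ 3^3 = 27 —(−1)→ 26
26 —HB3→ 2·3^2 + 2·3 + 2 —bump→ 2·4^2 + 2·4 + 2 = 42 —(−1)→ 41
41 —HB4→ 2·4^2 + 2·4 + 1 —bump→ 2·5^2 + 2·5 + 1 = 61 —(−1)→ 60
60 —HB5→ 2·5^2 + 2·5 —bump→ 2·6^2 + 2·6 = 84 —(−1)→ 83
83 —HB6→ 2·6^2 + 6 + 5 —bump→ 2·7^2 + 7 + 5 = 110 —(−1)→ 109
109 —HB7→ 2·7^2 + 7 + 4 —bump→ 2·8^2 + 8 + 4 = 140 —(−1)→ 139
139 —HB8→ 2·8^2 + 8 + 3 —bump→ 2·9^2 + 9 + 3 = 174 —(−1)→ 173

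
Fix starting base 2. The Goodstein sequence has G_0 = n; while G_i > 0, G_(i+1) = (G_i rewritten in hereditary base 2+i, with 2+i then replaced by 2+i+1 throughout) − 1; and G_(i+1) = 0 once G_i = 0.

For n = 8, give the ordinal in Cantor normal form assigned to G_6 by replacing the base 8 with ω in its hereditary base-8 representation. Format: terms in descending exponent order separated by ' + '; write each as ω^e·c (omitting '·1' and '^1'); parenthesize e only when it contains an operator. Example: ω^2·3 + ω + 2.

(0) 8|_2 = 2^(2 + 1) ↦ 3^(3 + 1)|_3 = 81 ⇒ 80
(1) 80|_3 = 2·3^3 + 2·3^2 + 2·3 + 2 ↦ 2·4^4 + 2·4^2 + 2·4 + 2|_4 = 554 ⇒ 553
(2) 553|_4 = 2·4^4 + 2·4^2 + 2·4 + 1 ↦ 2·5^5 + 2·5^2 + 2·5 + 1|_5 = 6311 ⇒ 6310
(3) 6310|_5 = 2·5^5 + 2·5^2 + 2·5 ↦ 2·6^6 + 2·6^2 + 2·6|_6 = 93396 ⇒ 93395
(4) 93395|_6 = 2·6^6 + 2·6^2 + 6 + 5 ↦ 2·7^7 + 2·7^2 + 7 + 5|_7 = 1647196 ⇒ 1647195
(5) 1647195|_7 = 2·7^7 + 2·7^2 + 7 + 4 ↦ 2·8^8 + 2·8^2 + 8 + 4|_8 = 33554572 ⇒ 33554571

ω^ω·2 + ω^2·2 + ω + 3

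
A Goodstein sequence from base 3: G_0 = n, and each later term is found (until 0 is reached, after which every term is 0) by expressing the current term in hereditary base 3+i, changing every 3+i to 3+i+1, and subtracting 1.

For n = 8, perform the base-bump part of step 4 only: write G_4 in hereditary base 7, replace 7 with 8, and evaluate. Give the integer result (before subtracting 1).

G_0 = 8. HB_3(8) = 2·3 + 2. Bump = 10. G_1 = 9.
G_1 = 9. HB_4(9) = 2·4 + 1. Bump = 11. G_2 = 10.
G_2 = 10. HB_5(10) = 2·5. Bump = 12. G_3 = 11.
G_3 = 11. HB_6(11) = 6 + 5. Bump = 12. G_4 = 11.
G_4 = 11. HB_7(11) = 7 + 4. Bump = 12. G_5 = 11.

12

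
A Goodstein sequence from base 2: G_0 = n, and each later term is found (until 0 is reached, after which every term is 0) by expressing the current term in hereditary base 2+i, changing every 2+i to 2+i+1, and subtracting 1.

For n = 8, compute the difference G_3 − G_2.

5757

G_0=8  [base 2] 2^(2 + 1)  →[2↦3]→  3^(3 + 1) = 81  −1 ⇒ G_1=80
G_1=80  [base 3] 2·3^3 + 2·3^2 + 2·3 + 2  →[3↦4]→  2·4^4 + 2·4^2 + 2·4 + 2 = 554  −1 ⇒ G_2=553
G_2=553  [base 4] 2·4^4 + 2·4^2 + 2·4 + 1  →[4↦5]→  2·5^5 + 2·5^2 + 2·5 + 1 = 6311  −1 ⇒ G_3=6310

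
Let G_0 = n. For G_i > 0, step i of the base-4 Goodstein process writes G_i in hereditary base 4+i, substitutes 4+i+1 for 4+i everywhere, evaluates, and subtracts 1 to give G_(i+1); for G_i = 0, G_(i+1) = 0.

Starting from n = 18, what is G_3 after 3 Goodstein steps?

G_0 = 18. HB_4(18) = 4^2 + 2. Bump = 27. G_1 = 26.
G_1 = 26. HB_5(26) = 5^2 + 1. Bump = 37. G_2 = 36.
G_2 = 36. HB_6(36) = 6^2. Bump = 49. G_3 = 48.
G_3 = 48. HB_7(48) = 6·7 + 6. Bump = 54. G_4 = 53.

48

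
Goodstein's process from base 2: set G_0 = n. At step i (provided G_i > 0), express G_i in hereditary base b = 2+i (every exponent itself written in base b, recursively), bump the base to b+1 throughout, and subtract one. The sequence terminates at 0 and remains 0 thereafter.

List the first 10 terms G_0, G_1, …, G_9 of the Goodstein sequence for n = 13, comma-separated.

13, 108, 1279, 16092, 280711, 5765998, 134219479, 3486786855, 100000003325, 3138428381103

G_0=13  [base 2] 2^(2 + 1) + 2^2 + 1  →[2↦3]→  3^(3 + 1) + 3^3 + 1 = 109  −1 ⇒ G_1=108
G_1=108  [base 3] 3^(3 + 1) + 3^3  →[3↦4]→  4^(4 + 1) + 4^4 = 1280  −1 ⇒ G_2=1279
G_2=1279  [base 4] 4^(4 + 1) + 3·4^3 + 3·4^2 + 3·4 + 3  →[4↦5]→  5^(5 + 1) + 3·5^3 + 3·5^2 + 3·5 + 3 = 16093  −1 ⇒ G_3=16092
G_3=16092  [base 5] 5^(5 + 1) + 3·5^3 + 3·5^2 + 3·5 + 2  →[5↦6]→  6^(6 + 1) + 3·6^3 + 3·6^2 + 3·6 + 2 = 280712  −1 ⇒ G_4=280711
G_4=280711  [base 6] 6^(6 + 1) + 3·6^3 + 3·6^2 + 3·6 + 1  →[6↦7]→  7^(7 + 1) + 3·7^3 + 3·7^2 + 3·7 + 1 = 5765999  −1 ⇒ G_5=5765998
G_5=5765998  [base 7] 7^(7 + 1) + 3·7^3 + 3·7^2 + 3·7  →[7↦8]→  8^(8 + 1) + 3·8^3 + 3·8^2 + 3·8 = 134219480  −1 ⇒ G_6=134219479
G_6=134219479  [base 8] 8^(8 + 1) + 3·8^3 + 3·8^2 + 2·8 + 7  →[8↦9]→  9^(9 + 1) + 3·9^3 + 3·9^2 + 2·9 + 7 = 3486786856  −1 ⇒ G_7=3486786855
G_7=3486786855  [base 9] 9^(9 + 1) + 3·9^3 + 3·9^2 + 2·9 + 6  →[9↦10]→  10^(10 + 1) + 3·10^3 + 3·10^2 + 2·10 + 6 = 100000003326  −1 ⇒ G_8=100000003325
G_8=100000003325  [base 10] 10^(10 + 1) + 3·10^3 + 3·10^2 + 2·10 + 5  →[10↦11]→  11^(11 + 1) + 3·11^3 + 3·11^2 + 2·11 + 5 = 3138428381104  −1 ⇒ G_9=3138428381103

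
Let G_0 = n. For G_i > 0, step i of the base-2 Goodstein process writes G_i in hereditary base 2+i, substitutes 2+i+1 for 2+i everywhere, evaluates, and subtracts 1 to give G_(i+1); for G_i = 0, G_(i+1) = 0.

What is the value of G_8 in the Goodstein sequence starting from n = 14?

G_0 = 14. HB_2(14) = 2^(2 + 1) + 2^2 + 2. Bump = 111. G_1 = 110.
G_1 = 110. HB_3(110) = 3^(3 + 1) + 3^3 + 2. Bump = 1282. G_2 = 1281.
G_2 = 1281. HB_4(1281) = 4^(4 + 1) + 4^4 + 1. Bump = 18751. G_3 = 18750.
G_3 = 18750. HB_5(18750) = 5^(5 + 1) + 5^5. Bump = 326592. G_4 = 326591.
G_4 = 326591. HB_6(326591) = 6^(6 + 1) + 5·6^5 + 5·6^4 + 5·6^3 + 5·6^2 + 5·6 + 5. Bump = 5862841. G_5 = 5862840.
G_5 = 5862840. HB_7(5862840) = 7^(7 + 1) + 5·7^5 + 5·7^4 + 5·7^3 + 5·7^2 + 5·7 + 4. Bump = 134404972. G_6 = 134404971.
G_6 = 134404971. HB_8(134404971) = 8^(8 + 1) + 5·8^5 + 5·8^4 + 5·8^3 + 5·8^2 + 5·8 + 3. Bump = 3487116549. G_7 = 3487116548.
G_7 = 3487116548. HB_9(3487116548) = 9^(9 + 1) + 5·9^5 + 5·9^4 + 5·9^3 + 5·9^2 + 5·9 + 2. Bump = 100000555552. G_8 = 100000555551.
G_8 = 100000555551. HB_10(100000555551) = 10^(10 + 1) + 5·10^5 + 5·10^4 + 5·10^3 + 5·10^2 + 5·10 + 1. Bump = 3138429262497. G_9 = 3138429262496.

100000555551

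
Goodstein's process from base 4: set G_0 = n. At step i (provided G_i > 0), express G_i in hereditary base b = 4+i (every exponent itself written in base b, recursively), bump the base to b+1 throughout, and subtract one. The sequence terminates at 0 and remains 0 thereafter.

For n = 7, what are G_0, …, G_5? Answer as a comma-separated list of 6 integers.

7 —HB4→ 4 + 3 —bump→ 5 + 3 = 8 —(−1)→ 7
7 —HB5→ 5 + 2 —bump→ 6 + 2 = 8 —(−1)→ 7
7 —HB6→ 6 + 1 —bump→ 7 + 1 = 8 —(−1)→ 7
7 —HB7→ 7 —bump→ 8 = 8 —(−1)→ 7
7 —HB8→ 7 —bump→ 7 = 7 —(−1)→ 6

7, 7, 7, 7, 7, 6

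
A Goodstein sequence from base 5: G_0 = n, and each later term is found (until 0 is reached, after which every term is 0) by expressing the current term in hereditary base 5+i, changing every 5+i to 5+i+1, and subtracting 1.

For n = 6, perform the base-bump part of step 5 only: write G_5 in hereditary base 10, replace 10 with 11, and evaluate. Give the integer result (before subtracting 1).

G_0 = 6. HB_5(6) = 5 + 1. Bump = 7. G_1 = 6.
G_1 = 6. HB_6(6) = 6. Bump = 7. G_2 = 6.
G_2 = 6. HB_7(6) = 6. Bump = 6. G_3 = 5.
G_3 = 5. HB_8(5) = 5. Bump = 5. G_4 = 4.
G_4 = 4. HB_9(4) = 4. Bump = 4. G_5 = 3.
G_5 = 3. HB_10(3) = 3. Bump = 3. G_6 = 2.

3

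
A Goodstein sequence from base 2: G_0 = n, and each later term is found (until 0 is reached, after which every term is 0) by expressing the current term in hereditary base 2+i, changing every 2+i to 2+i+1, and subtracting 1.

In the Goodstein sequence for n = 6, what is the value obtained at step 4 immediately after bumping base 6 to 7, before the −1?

98040

(0) 6|_2 = 2^2 + 2 ↦ 3^3 + 3|_3 = 30 ⇒ 29
(1) 29|_3 = 3^3 + 2 ↦ 4^4 + 2|_4 = 258 ⇒ 257
(2) 257|_4 = 4^4 + 1 ↦ 5^5 + 1|_5 = 3126 ⇒ 3125
(3) 3125|_5 = 5^5 ↦ 6^6|_6 = 46656 ⇒ 46655
(4) 46655|_6 = 5·6^5 + 5·6^4 + 5·6^3 + 5·6^2 + 5·6 + 5 ↦ 5·7^5 + 5·7^4 + 5·7^3 + 5·7^2 + 5·7 + 5|_7 = 98040 ⇒ 98039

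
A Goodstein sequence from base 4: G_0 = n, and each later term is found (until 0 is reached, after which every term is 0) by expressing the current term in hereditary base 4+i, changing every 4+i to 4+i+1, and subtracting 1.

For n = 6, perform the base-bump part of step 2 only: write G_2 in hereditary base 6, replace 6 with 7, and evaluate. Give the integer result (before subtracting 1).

i=0: 6 = 4 + 2 (b=4); 4→5: 5 + 2 = 7; 7−1 = 6
i=1: 6 = 5 + 1 (b=5); 5→6: 6 + 1 = 7; 7−1 = 6
i=2: 6 = 6 (b=6); 6→7: 7 = 7; 7−1 = 6

7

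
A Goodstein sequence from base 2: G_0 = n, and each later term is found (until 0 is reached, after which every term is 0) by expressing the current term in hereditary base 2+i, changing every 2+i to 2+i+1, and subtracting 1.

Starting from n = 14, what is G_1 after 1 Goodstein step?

110

G_0 = 14. HB_2(14) = 2^(2 + 1) + 2^2 + 2. Bump = 111. G_1 = 110.
G_1 = 110. HB_3(110) = 3^(3 + 1) + 3^3 + 2. Bump = 1282. G_2 = 1281.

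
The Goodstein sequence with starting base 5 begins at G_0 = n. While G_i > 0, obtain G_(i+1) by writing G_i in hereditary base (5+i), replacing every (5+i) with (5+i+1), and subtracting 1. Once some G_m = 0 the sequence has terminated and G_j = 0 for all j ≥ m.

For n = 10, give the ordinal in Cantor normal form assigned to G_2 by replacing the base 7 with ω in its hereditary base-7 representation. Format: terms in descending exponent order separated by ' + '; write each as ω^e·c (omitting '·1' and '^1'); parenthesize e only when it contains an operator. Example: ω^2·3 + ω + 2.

G_0 = 10. HB_5(10) = 2·5. Bump = 12. G_1 = 11.
G_1 = 11. HB_6(11) = 6 + 5. Bump = 12. G_2 = 11.

ω + 4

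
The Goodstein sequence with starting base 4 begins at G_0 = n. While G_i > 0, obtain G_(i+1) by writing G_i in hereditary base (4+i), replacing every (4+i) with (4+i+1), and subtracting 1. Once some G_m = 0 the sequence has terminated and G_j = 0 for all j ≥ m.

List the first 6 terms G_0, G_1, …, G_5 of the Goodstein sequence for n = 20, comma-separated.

20, 29, 39, 51, 65, 81

base 4: 20 = 4^2 + 4; at 5: 5^2 + 5 = 30; next = 29
base 5: 29 = 5^2 + 4; at 6: 6^2 + 4 = 40; next = 39
base 6: 39 = 6^2 + 3; at 7: 7^2 + 3 = 52; next = 51
base 7: 51 = 7^2 + 2; at 8: 8^2 + 2 = 66; next = 65
base 8: 65 = 8^2 + 1; at 9: 9^2 + 1 = 82; next = 81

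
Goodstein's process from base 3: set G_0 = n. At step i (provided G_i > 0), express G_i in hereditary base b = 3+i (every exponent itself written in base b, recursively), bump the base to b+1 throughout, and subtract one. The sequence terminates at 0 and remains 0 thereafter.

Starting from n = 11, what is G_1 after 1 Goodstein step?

11 —HB3→ 3^2 + 2 —bump→ 4^2 + 2 = 18 —(−1)→ 17
17 —HB4→ 4^2 + 1 —bump→ 5^2 + 1 = 26 —(−1)→ 25

17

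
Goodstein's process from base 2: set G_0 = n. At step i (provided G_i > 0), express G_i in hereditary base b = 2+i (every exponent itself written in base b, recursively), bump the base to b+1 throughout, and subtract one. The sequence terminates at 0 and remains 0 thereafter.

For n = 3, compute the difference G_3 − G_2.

i=0: 3 = 2 + 1 (b=2); 2→3: 3 + 1 = 4; 4−1 = 3
i=1: 3 = 3 (b=3); 3→4: 4 = 4; 4−1 = 3
i=2: 3 = 3 (b=4); 4→5: 3 = 3; 3−1 = 2

-1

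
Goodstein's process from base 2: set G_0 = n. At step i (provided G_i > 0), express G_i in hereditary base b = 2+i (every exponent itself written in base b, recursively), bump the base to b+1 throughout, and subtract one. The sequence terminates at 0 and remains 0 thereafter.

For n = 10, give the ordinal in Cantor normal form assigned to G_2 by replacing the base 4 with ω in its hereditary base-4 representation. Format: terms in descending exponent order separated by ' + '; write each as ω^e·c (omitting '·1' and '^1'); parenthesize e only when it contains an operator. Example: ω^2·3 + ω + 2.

[0] 10 ≡ 2^(2 + 1) + 2 (base 2). Lift 3: 84. −1: 83.
[1] 83 ≡ 3^(3 + 1) + 2 (base 3). Lift 4: 1026. −1: 1025.
[2] 1025 ≡ 4^(4 + 1) + 1 (base 4). Lift 5: 15626. −1: 15625.

ω^(ω + 1) + 1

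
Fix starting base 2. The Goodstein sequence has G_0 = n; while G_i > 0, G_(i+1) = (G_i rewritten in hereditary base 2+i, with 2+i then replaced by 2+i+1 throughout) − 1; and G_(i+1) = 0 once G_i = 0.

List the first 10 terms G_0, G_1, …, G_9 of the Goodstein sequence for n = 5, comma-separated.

5, 27, 255, 467, 775, 1197, 1751, 2454, 3325, 4382

step 0: 5 = 2^2 + 1; sub 3 for 2: 3^3 + 1; = 28; G_1 = 28−1 = 27
step 1: 27 = 3^3; sub 4 for 3: 4^4; = 256; G_2 = 256−1 = 255
step 2: 255 = 3·4^3 + 3·4^2 + 3·4 + 3; sub 5 for 4: 3·5^3 + 3·5^2 + 3·5 + 3; = 468; G_3 = 468−1 = 467
step 3: 467 = 3·5^3 + 3·5^2 + 3·5 + 2; sub 6 for 5: 3·6^3 + 3·6^2 + 3·6 + 2; = 776; G_4 = 776−1 = 775
step 4: 775 = 3·6^3 + 3·6^2 + 3·6 + 1; sub 7 for 6: 3·7^3 + 3·7^2 + 3·7 + 1; = 1198; G_5 = 1198−1 = 1197
step 5: 1197 = 3·7^3 + 3·7^2 + 3·7; sub 8 for 7: 3·8^3 + 3·8^2 + 3·8; = 1752; G_6 = 1752−1 = 1751
step 6: 1751 = 3·8^3 + 3·8^2 + 2·8 + 7; sub 9 for 8: 3·9^3 + 3·9^2 + 2·9 + 7; = 2455; G_7 = 2455−1 = 2454
step 7: 2454 = 3·9^3 + 3·9^2 + 2·9 + 6; sub 10 for 9: 3·10^3 + 3·10^2 + 2·10 + 6; = 3326; G_8 = 3326−1 = 3325
step 8: 3325 = 3·10^3 + 3·10^2 + 2·10 + 5; sub 11 for 10: 3·11^3 + 3·11^2 + 2·11 + 5; = 4383; G_9 = 4383−1 = 4382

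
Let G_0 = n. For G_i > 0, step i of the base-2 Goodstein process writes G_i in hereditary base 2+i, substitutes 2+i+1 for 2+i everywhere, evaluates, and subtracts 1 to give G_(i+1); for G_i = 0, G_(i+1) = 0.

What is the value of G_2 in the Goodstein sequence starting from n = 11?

G_0 = 11. HB_2(11) = 2^(2 + 1) + 2 + 1. Bump = 85. G_1 = 84.
G_1 = 84. HB_3(84) = 3^(3 + 1) + 3. Bump = 1028. G_2 = 1027.

1027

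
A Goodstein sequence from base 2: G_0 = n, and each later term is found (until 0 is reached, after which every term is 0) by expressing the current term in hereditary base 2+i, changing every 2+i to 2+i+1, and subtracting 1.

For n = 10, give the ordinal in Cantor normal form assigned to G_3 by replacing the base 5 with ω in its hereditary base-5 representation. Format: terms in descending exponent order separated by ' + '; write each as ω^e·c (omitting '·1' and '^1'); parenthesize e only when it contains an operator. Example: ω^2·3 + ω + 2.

i=0: 10 = 2^(2 + 1) + 2 (b=2); 2→3: 3^(3 + 1) + 3 = 84; 84−1 = 83
i=1: 83 = 3^(3 + 1) + 2 (b=3); 3→4: 4^(4 + 1) + 2 = 1026; 1026−1 = 1025
i=2: 1025 = 4^(4 + 1) + 1 (b=4); 4→5: 5^(5 + 1) + 1 = 15626; 15626−1 = 15625
i=3: 15625 = 5^(5 + 1) (b=5); 5→6: 6^(6 + 1) = 279936; 279936−1 = 279935

ω^(ω + 1)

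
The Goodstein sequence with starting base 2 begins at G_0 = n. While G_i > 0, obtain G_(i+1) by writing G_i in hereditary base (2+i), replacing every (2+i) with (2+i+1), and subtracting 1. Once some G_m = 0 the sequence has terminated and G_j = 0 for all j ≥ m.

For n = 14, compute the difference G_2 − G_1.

[0] 14 ≡ 2^(2 + 1) + 2^2 + 2 (base 2). Lift 3: 111. −1: 110.
[1] 110 ≡ 3^(3 + 1) + 3^3 + 2 (base 3). Lift 4: 1282. −1: 1281.

1171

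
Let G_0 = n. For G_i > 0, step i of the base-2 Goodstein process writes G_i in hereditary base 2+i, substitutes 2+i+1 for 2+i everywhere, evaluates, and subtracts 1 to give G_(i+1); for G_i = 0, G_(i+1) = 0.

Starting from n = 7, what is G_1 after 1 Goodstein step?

30

7 —HB2→ 2^2 + 2 + 1 —bump→ 3^3 + 3 + 1 = 31 —(−1)→ 30
30 —HB3→ 3^3 + 3 —bump→ 4^4 + 4 = 260 —(−1)→ 259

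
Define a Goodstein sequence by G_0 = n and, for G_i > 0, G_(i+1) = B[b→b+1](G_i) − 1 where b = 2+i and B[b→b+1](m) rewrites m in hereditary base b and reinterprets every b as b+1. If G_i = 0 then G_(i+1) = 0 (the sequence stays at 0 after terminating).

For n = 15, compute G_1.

i=0: 15 = 2^(2 + 1) + 2^2 + 2 + 1 (b=2); 2→3: 3^(3 + 1) + 3^3 + 3 + 1 = 112; 112−1 = 111
i=1: 111 = 3^(3 + 1) + 3^3 + 3 (b=3); 3→4: 4^(4 + 1) + 4^4 + 4 = 1284; 1284−1 = 1283

111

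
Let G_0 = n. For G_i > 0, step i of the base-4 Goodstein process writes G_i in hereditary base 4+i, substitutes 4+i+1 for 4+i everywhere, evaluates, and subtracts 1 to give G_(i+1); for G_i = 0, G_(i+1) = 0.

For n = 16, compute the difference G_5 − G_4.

3

step 0: 16 = 4^2; sub 5 for 4: 5^2; = 25; G_1 = 25−1 = 24
step 1: 24 = 4·5 + 4; sub 6 for 5: 4·6 + 4; = 28; G_2 = 28−1 = 27
step 2: 27 = 4·6 + 3; sub 7 for 6: 4·7 + 3; = 31; G_3 = 31−1 = 30
step 3: 30 = 4·7 + 2; sub 8 for 7: 4·8 + 2; = 34; G_4 = 34−1 = 33
step 4: 33 = 4·8 + 1; sub 9 for 8: 4·9 + 1; = 37; G_5 = 37−1 = 36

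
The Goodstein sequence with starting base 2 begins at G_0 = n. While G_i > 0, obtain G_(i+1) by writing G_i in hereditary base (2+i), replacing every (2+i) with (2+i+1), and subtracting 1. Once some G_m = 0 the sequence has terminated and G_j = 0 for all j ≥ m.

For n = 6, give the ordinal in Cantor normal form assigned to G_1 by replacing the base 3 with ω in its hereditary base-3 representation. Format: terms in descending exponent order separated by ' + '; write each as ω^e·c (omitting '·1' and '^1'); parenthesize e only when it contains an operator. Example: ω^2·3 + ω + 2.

6 —HB2→ 2^2 + 2 —bump→ 3^3 + 3 = 30 —(−1)→ 29
29 —HB3→ 3^3 + 2 —bump→ 4^4 + 2 = 258 —(−1)→ 257

ω^ω + 2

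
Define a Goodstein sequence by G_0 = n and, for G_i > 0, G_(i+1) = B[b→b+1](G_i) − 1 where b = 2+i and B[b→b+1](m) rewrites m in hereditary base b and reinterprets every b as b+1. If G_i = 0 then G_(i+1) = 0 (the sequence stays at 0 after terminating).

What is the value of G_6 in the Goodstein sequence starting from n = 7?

step 0: 7 = 2^2 + 2 + 1; sub 3 for 2: 3^3 + 3 + 1; = 31; G_1 = 31−1 = 30
step 1: 30 = 3^3 + 3; sub 4 for 3: 4^4 + 4; = 260; G_2 = 260−1 = 259
step 2: 259 = 4^4 + 3; sub 5 for 4: 5^5 + 3; = 3128; G_3 = 3128−1 = 3127
step 3: 3127 = 5^5 + 2; sub 6 for 5: 6^6 + 2; = 46658; G_4 = 46658−1 = 46657
step 4: 46657 = 6^6 + 1; sub 7 for 6: 7^7 + 1; = 823544; G_5 = 823544−1 = 823543
step 5: 823543 = 7^7; sub 8 for 7: 8^8; = 16777216; G_6 = 16777216−1 = 16777215
step 6: 16777215 = 7·8^7 + 7·8^6 + 7·8^5 + 7·8^4 + 7·8^3 + 7·8^2 + 7·8 + 7; sub 9 for 8: 7·9^7 + 7·9^6 + 7·9^5 + 7·9^4 + 7·9^3 + 7·9^2 + 7·9 + 7; = 37665880; G_7 = 37665880−1 = 37665879

16777215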